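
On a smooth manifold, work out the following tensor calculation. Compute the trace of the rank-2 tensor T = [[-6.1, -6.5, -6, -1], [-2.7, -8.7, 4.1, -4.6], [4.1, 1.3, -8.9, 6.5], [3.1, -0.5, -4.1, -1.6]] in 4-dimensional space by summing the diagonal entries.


The contraction (trace) of a rank-2 tensor is the sum of its diagonal elements.
Diagonal entries: A[1,1] = -6.1, A[2,2] = -8.7, A[3,3] = -8.9, A[4,4] = -1.6
Tr(A) = -6.1 + -8.7 + -8.9 + -1.6 = -25.3

-25.3


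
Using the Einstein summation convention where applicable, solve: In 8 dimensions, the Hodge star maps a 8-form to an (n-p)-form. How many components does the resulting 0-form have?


The Hodge dual of a p-form on an n-dimensional manifold is an (n-p)-form.
n = 8, p = 8, so dual degree = 8 - 8 = 0
The number of components is C(n, n-p) = C(8, 0) = 1

1


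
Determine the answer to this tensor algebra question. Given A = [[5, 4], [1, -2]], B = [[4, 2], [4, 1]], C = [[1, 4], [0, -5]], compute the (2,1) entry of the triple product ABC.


(ABC)_{21} = sum_m (AB)_{2m} C_{m1}. First compute row 2 of AB.
(AB)_{21} = 1*4 + -2*4 = -4
(AB)_{22} = 1*2 + -2*1 = 0
Now contract with column 1 of C:
(AB)_{21} * C_{11} = -4 * 1 = -4
(AB)_{22} * C_{21} = 0 * 0 = 0
(ABC)_{21} = -4 + 0 = -4

-4


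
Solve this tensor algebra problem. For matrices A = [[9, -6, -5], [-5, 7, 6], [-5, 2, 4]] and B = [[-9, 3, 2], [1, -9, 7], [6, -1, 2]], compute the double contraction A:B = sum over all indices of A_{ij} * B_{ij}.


A:B = sum over all i,j of A_{ij} * B_{ij}.
Row 1: 9*-9=-81, -6*3=-18, -5*2=-10 => row sum = -109
Row 2: -5*1=-5, 7*-9=-63, 6*7=42 => row sum = -26
Row 3: -5*6=-30, 2*-1=-2, 4*2=8 => row sum = -24
Total = -109 + -26 + -24 = -159

-159


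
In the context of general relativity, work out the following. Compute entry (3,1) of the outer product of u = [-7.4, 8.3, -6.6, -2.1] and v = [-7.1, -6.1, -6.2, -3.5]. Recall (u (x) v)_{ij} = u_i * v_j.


The outer product entry T_{ij} = u_i * v_j.
We need i=3, j=1.
u_3 = -6.6, v_1 = -7.1
T_{3,1} = -6.6 * -7.1 = 46.86

46.86


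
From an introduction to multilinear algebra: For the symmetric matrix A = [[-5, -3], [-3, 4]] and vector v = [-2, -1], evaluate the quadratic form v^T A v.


First compute Av:
(Av)_1 = -5*-2 + -3*-1 = 13
(Av)_2 = -3*-2 + 4*-1 = 2
Av = [13, 2]
Then v^T (Av) = -2*13 + -1*2
= -26 + -2 = -28

-28


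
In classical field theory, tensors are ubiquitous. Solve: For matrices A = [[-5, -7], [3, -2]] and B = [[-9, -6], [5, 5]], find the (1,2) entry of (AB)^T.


(AB)^T_{ij} = (AB)_{ji} = sum_k A_{jk} B_{ki}.
For i=1, j=2 we need (AB)_{21}:
A_{21} * B_{11} = 3 * -9 = -27
A_{22} * B_{21} = -2 * 5 = -10
Sum = -27 + -10 = -37

-37


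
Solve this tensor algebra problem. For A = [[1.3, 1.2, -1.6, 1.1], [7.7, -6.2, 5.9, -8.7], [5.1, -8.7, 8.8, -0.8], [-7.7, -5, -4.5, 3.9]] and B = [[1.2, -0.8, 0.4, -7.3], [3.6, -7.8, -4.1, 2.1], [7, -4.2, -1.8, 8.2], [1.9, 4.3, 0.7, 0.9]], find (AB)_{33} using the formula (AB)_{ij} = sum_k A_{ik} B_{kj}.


(AB)_{ij} = sum_k A_{ik} B_{kj}.
For i=3, j=3:
A_{31} * B_{13} = 5.1 * 0.4 = 2.04
A_{32} * B_{23} = -8.7 * -4.1 = 35.67
A_{33} * B_{33} = 8.8 * -1.8 = -15.84
A_{34} * B_{43} = -0.8 * 0.7 = -0.56
Sum = 2.04 + 35.67 + -15.84 + -0.56 = 21.31

21.31


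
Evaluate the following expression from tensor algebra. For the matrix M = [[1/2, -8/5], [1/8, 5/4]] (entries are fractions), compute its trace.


The trace is the sum of diagonal entries.
Diagonal: M[1,1] = 1/2, M[2,2] = 5/4
Tr(M) = 1/2 + 5/4
Computing step by step:
After adding M[1,1]: 1/2
After adding M[2,2]: 7/4
Tr(M) = 7/4

7/4


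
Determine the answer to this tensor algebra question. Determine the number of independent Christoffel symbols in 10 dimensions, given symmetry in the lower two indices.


Christoffel symbols Gamma^k_{ij} are symmetric in i,j, so there are d * d(d+1)/2 independent symbols.
d = 10
d(d+1)/2 = 10 * 11 / 2 = 55
Total = 10 * 55 = 550

550


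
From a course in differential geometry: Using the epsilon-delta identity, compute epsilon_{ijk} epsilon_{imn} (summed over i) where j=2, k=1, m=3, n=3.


Using the identity: epsilon_{ijk} epsilon_{imn} = delta_{jm} delta_{kn} - delta_{jn} delta_{km}.
delta_{23} = 0
delta_{13} = 0
delta_{23} = 0
delta_{13} = 0
Result = 0 * 0 - 0 * 0 = 0 - 0 = 0

0


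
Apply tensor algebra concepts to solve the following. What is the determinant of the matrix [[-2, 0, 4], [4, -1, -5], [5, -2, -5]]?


Expanding along the first row, det(A) = a11*M_11 - a12*M_12 + a13*M_13, where M_1j is the (1,j) minor.
Minor M_11 = -1*-5 - -5*-2 = -5
Minor M_12 = 4*-5 - -5*5 = 5
Minor M_13 = 4*-2 - -1*5 = -3
det = -2*(-5) - 0*(5) + 4*(-3)
    = 10 - 0 + -12
    = -2

-2


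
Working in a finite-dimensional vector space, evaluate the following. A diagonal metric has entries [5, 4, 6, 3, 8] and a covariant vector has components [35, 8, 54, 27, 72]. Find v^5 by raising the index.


To raise an index with a diagonal metric: v^i = v_i / g_{ii}.
For index 5: v_5 = 72, g_{55} = 8
v^5 = 72 / 8 = 9

9


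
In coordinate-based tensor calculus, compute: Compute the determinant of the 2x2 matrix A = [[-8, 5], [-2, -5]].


For a 2x2 matrix [[a, b], [c, d]], det = a*d - b*c.
a = -8, b = 5, c = -2, d = -5
a*d = -8 * -5 = 40
b*c = 5 * -2 = -10
det = 40 - -10 = 50

50


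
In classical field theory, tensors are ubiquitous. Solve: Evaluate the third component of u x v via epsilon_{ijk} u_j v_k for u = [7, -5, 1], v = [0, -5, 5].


(u x v)_3 = sum_{j,k} epsilon_{3jk} u_j v_k. Only permutations of (1,2,3) contribute; the two non-zero terms are:
eps_{312} u_1 v_2 = 1 * 7 * -5 = -35
eps_{321} u_2 v_1 = -1 * -5 * 0 = 0
(u x v)_3 = -35

-35


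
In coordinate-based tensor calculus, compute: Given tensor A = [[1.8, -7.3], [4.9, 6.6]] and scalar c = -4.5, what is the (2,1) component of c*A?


Scalar multiplication: (cA)_{ij} = c * A_{ij}.
c = -4.5
A_{21} = 4.9
(cA)_{21} = -4.5 * 4.9 = -22.05

-22.05


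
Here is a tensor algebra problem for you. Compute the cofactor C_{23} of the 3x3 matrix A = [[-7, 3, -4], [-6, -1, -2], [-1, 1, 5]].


To find cofactor C_{23}, delete row 2 and column 3.
The resulting 2x2 submatrix is: [[-7, 3], [-1, 1]]
Minor M_{23} = -7*1 - 3*-1
  = -7 - -3 = -4
Sign = (-1)^(2+3) = (-1)^5 = -1
Cofactor C_{23} = -1 * -4 = 4

4


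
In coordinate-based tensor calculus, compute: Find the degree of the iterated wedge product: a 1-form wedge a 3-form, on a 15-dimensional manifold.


The degree of a wedge product is the sum of the degrees of the individual forms.
Degrees: 1, 3
Total degree = 1 + 3 = 4

4


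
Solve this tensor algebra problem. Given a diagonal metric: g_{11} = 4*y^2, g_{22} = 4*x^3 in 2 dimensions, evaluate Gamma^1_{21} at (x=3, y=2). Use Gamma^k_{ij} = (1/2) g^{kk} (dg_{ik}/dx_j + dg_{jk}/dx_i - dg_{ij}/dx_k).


For a diagonal metric, Gamma^k_{ij} = (1/2) g^{kk} (dg_{ik}/dx_j + dg_{jk}/dx_i - dg_{ij}/dx_k).
The metric is diagonal, so g_{ab} = 0 for a != b.
At the given point: g_{11} = 16, g_{22} = 108
g^{11} = 1/16
dg_{21}/dx_1 = 0 (off-diagonal)
dg_{11}/dx_2 = dg_{11}/dx_2 = 16
dg_{21}/dx_1 = 0 (off-diagonal)
Numerator = 0 + 16 - 0 = 16
Gamma^1_{21} = 16 / (2 * 16) = 1/2

1/2


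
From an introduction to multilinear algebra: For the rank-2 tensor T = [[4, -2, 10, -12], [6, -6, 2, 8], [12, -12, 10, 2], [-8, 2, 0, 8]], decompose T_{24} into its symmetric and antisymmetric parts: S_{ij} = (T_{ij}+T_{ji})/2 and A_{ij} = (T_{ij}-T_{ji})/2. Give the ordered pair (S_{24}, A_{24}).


T_{24} = 8
T_{42} = 2
S_{24} = (8 + 2)/2 = 10/2 = 5
A_{24} = (8 - 2)/2 = 6/2 = 3
Check: S + A = 5 + 3 = 8 = T_{24}.

(5, 3)


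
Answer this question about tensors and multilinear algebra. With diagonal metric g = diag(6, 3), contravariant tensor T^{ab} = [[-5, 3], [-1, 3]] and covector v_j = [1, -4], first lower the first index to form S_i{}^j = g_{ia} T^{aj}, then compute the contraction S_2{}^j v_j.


Step 1: lower the first index. For a diagonal metric, g_{ia} T^{aj} = g_{ii} T^{ij} (no sum on i).
g_{22} = 3
S_2{}^1 = 3 * T^{21} = 3 * -1 = -3
S_2{}^2 = 3 * T^{22} = 3 * 3 = 9
Step 2: contract S_2{}^j with v_j.
S_2{}^1 * v_1 = -3 * 1 = -3
S_2{}^2 * v_2 = 9 * -4 = -36
Result = -3 + -36 = -39

-39


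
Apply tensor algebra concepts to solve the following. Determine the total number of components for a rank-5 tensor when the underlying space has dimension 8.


The number of components of a rank-r tensor in d dimensions is d^r.
Here d = 8 and r = 5.
8^5 = 32768

32768


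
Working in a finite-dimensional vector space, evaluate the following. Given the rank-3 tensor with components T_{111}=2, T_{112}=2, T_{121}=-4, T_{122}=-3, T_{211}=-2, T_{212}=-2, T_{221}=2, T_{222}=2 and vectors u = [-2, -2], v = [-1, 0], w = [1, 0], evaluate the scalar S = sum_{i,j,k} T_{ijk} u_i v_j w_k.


S = sum over i,j,k of T_{ijk} u_i v_j w_k. Expanding all 8 terms:
T_{111}*u_1*v_1*w_1 = 2*-2*-1*1 = 4  (running total: 4)
T_{112}*u_1*v_1*w_2 = 2*-2*-1*0 = 0  (running total: 4)
T_{121}*u_1*v_2*w_1 = -4*-2*0*1 = 0  (running total: 4)
T_{122}*u_1*v_2*w_2 = -3*-2*0*0 = 0  (running total: 4)
T_{211}*u_2*v_1*w_1 = -2*-2*-1*1 = -4  (running total: 0)
T_{212}*u_2*v_1*w_2 = -2*-2*-1*0 = 0  (running total: 0)
T_{221}*u_2*v_2*w_1 = 2*-2*0*1 = 0  (running total: 0)
T_{222}*u_2*v_2*w_2 = 2*-2*0*0 = 0  (running total: 0)
S = 0

0


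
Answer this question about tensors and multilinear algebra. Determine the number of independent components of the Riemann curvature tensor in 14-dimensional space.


The Riemann tensor in d dimensions has d^2(d^2 - 1)/12 independent components.
d = 14, so d^2 = 196
d^2 - 1 = 195
d^2(d^2 - 1) = 196 * 195 = 38220
Divide by 12: 38220 / 12 = 3185

3185


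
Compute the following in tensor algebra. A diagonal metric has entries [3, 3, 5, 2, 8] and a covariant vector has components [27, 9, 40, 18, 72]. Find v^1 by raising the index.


To raise an index with a diagonal metric: v^i = v_i / g_{ii}.
For index 1: v_1 = 27, g_{11} = 3
v^1 = 27 / 3 = 9

9


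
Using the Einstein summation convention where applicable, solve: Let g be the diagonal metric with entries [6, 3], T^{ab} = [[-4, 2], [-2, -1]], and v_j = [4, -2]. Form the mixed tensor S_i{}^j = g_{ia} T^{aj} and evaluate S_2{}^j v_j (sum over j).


Step 1: lower the first index. For a diagonal metric, g_{ia} T^{aj} = g_{ii} T^{ij} (no sum on i).
g_{22} = 3
S_2{}^1 = 3 * T^{21} = 3 * -2 = -6
S_2{}^2 = 3 * T^{22} = 3 * -1 = -3
Step 2: contract S_2{}^j with v_j.
S_2{}^1 * v_1 = -6 * 4 = -24
S_2{}^2 * v_2 = -3 * -2 = 6
Result = -24 + 6 = -18

-18


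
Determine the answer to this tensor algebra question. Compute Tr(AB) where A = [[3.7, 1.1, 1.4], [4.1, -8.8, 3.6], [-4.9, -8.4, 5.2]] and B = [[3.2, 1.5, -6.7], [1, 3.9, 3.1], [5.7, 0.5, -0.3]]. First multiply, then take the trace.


Tr(AB) = sum_i (AB)_{ii} where (AB)_{ii} = sum_k A_{ik} B_{ki}.
(AB)_{11} = 3.7*3.2 + 1.1*1 + 1.4*5.7 = 20.92
(AB)_{22} = 4.1*1.5 + -8.8*3.9 + 3.6*0.5 = -26.37
(AB)_{33} = -4.9*-6.7 + -8.4*3.1 + 5.2*-0.3 = 5.23
Tr(AB) = 20.92 + -26.37 + 5.23 = -0.22

-0.22


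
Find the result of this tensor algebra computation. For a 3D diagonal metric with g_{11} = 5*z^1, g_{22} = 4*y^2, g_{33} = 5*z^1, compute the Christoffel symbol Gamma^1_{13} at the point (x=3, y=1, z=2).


For a diagonal metric, Gamma^k_{ij} = (1/2) g^{kk} (dg_{ik}/dx_j + dg_{jk}/dx_i - dg_{ij}/dx_k).
The metric is diagonal, so g_{ab} = 0 for a != b.
At the given point: g_{11} = 10, g_{22} = 4, g_{33} = 10
g^{11} = 1/10
dg_{11}/dx_3 = dg_{11}/dx_3 = 5
dg_{31}/dx_1 = 0 (off-diagonal)
dg_{13}/dx_1 = 0 (off-diagonal)
Numerator = 5 + 0 - 0 = 5
Gamma^1_{13} = 5 / (2 * 10) = 1/4

1/4


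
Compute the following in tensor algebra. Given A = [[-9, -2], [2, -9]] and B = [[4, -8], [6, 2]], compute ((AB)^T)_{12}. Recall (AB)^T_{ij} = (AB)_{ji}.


(AB)^T_{ij} = (AB)_{ji} = sum_k A_{jk} B_{ki}.
For i=1, j=2 we need (AB)_{21}:
A_{21} * B_{11} = 2 * 4 = 8
A_{22} * B_{21} = -9 * 6 = -54
Sum = 8 + -54 = -46

-46


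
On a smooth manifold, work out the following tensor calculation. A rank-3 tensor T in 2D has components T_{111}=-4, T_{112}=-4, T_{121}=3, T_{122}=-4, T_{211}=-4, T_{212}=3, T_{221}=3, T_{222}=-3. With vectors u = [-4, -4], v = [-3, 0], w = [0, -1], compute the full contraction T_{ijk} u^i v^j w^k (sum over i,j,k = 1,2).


S = sum over i,j,k of T_{ijk} u_i v_j w_k. Expanding all 8 terms:
T_{111}*u_1*v_1*w_1 = -4*-4*-3*0 = 0  (running total: 0)
T_{112}*u_1*v_1*w_2 = -4*-4*-3*-1 = 48  (running total: 48)
T_{121}*u_1*v_2*w_1 = 3*-4*0*0 = 0  (running total: 48)
T_{122}*u_1*v_2*w_2 = -4*-4*0*-1 = 0  (running total: 48)
T_{211}*u_2*v_1*w_1 = -4*-4*-3*0 = 0  (running total: 48)
T_{212}*u_2*v_1*w_2 = 3*-4*-3*-1 = -36  (running total: 12)
T_{221}*u_2*v_2*w_1 = 3*-4*0*0 = 0  (running total: 12)
T_{222}*u_2*v_2*w_2 = -3*-4*0*-1 = 0  (running total: 12)
S = 12

12


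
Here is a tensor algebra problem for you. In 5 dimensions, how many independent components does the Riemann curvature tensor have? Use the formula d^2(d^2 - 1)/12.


The Riemann tensor in d dimensions has d^2(d^2 - 1)/12 independent components.
d = 5, so d^2 = 25
d^2 - 1 = 24
d^2(d^2 - 1) = 25 * 24 = 600
Divide by 12: 600 / 12 = 50

50


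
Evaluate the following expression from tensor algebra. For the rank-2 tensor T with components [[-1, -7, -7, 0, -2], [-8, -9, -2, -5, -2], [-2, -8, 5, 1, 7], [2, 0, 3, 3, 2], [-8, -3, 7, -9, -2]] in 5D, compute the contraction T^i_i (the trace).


The contraction (trace) of a rank-2 tensor is the sum of its diagonal elements.
Diagonal entries: A[1,1] = -1, A[2,2] = -9, A[3,3] = 5, A[4,4] = 3, A[5,5] = -2
Tr(A) = -1 + -9 + 5 + 3 + -2 = -4

-4


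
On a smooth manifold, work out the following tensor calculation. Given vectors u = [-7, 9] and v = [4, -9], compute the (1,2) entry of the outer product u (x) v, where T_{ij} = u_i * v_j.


The outer product entry T_{ij} = u_i * v_j.
We need i=1, j=2.
u_1 = -7, v_2 = -9
T_{1,2} = -7 * -9 = 63

63


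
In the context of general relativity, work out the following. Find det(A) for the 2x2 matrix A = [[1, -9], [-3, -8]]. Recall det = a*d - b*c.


For a 2x2 matrix [[a, b], [c, d]], det = a*d - b*c.
a = 1, b = -9, c = -3, d = -8
a*d = 1 * -8 = -8
b*c = -9 * -3 = 27
det = -8 - 27 = -35

-35


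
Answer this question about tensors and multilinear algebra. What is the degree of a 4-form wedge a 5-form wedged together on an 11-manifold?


The degree of a wedge product is the sum of the degrees of the individual forms.
Degrees: 4, 5
Total degree = 4 + 5 = 9

9


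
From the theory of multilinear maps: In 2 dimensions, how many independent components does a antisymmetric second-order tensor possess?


A antisymmetric rank-2 tensor in d dimensions has d(d-1)/2 independent components.
d = 2
d(d-1)/2 = 2 * 1 / 2 = 2 / 2 = 1

1


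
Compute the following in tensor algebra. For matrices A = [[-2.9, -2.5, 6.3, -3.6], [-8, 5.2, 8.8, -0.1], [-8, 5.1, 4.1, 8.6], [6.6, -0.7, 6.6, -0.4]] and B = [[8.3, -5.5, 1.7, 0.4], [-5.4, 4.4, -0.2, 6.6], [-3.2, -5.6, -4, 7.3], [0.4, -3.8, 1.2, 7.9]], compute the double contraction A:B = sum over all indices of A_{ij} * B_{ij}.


A:B = sum over all i,j of A_{ij} * B_{ij}.
Row 1: -2.9*8.3=-24.07, -2.5*-5.5=13.75, 6.3*1.7=10.71, -3.6*0.4=-1.44 => row sum = -1.05
Row 2: -8*-5.4=43.2, 5.2*4.4=22.88, 8.8*-0.2=-1.76, -0.1*6.6=-0.66 => row sum = 63.66
Row 3: -8*-3.2=25.6, 5.1*-5.6=-28.56, 4.1*-4=-16.4, 8.6*7.3=62.78 => row sum = 43.42
Row 4: 6.6*0.4=2.64, -0.7*-3.8=2.66, 6.6*1.2=7.92, -0.4*7.9=-3.16 => row sum = 10.06
Total = -1.05 + 63.66 + 43.42 + 10.06 = 116.09

116.09


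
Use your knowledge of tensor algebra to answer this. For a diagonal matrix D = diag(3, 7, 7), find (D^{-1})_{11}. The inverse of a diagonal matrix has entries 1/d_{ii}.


For a diagonal matrix, the inverse has entries (D^{-1})_{ii} = 1/d_{ii}.
The diagonal entries are: d_{11} = 3, d_{22} = 7, d_{33} = 7
We need (D^{-1})_{11} = 1/d_{11} = 1/3 = 1/3

1/3


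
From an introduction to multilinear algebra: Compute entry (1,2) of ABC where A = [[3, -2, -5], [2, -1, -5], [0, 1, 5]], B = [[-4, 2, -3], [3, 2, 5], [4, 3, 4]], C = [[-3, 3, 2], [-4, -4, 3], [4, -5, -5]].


(ABC)_{12} = sum_m (AB)_{1m} C_{m2}. First compute row 1 of AB.
(AB)_{11} = 3*-4 + -2*3 + -5*4 = -38
(AB)_{12} = 3*2 + -2*2 + -5*3 = -13
(AB)_{13} = 3*-3 + -2*5 + -5*4 = -39
Now contract with column 2 of C:
(AB)_{11} * C_{12} = -38 * 3 = -114
(AB)_{12} * C_{22} = -13 * -4 = 52
(AB)_{13} * C_{32} = -39 * -5 = 195
(ABC)_{12} = -114 + 52 + 195 = 133

133


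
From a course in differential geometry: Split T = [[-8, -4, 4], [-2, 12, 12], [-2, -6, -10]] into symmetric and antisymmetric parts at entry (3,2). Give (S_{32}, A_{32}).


T_{32} = -6
T_{23} = 12
S_{32} = (-6 + 12)/2 = 6/2 = 3
A_{32} = (-6 - 12)/2 = -18/2 = -9
Check: S + A = 3 + -9 = -6 = T_{32}.

(3, -9)


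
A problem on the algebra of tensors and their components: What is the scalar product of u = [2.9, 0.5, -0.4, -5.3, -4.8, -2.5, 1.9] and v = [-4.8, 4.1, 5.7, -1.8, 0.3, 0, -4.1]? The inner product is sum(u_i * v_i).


The inner product u . v = sum of u_i * v_i.
Term-by-term: 2.9 * -4.8, 0.5 * 4.1, -0.4 * 5.7, -5.3 * -1.8, -4.8 * 0.3, -2.5 * 0, 1.9 * -4.1
Products: -13.92, 2.05, -2.28, 9.54, -1.44, 0, -7.79
Sum = -13.92 + 2.05 + -2.28 + 9.54 + -1.44 + 0 + -7.79 = -13.84

-13.84


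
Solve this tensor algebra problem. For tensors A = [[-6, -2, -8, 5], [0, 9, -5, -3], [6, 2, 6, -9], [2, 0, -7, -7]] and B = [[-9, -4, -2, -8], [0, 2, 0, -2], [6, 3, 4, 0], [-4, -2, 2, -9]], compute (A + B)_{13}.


Tensor addition is component-wise: (A + B)_{ij} = A_{ij} + B_{ij}.
A_{13} = -8
B_{13} = -2
(A + B)_{13} = -8 + -2 = -10

-10


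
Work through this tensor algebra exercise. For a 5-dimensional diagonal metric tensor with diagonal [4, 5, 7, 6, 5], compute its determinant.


For a diagonal metric, the determinant is the product of diagonal entries.
Diagonal entries: 4, 5, 7, 6, 5
det(g) = 4 * 5 * 7 * 6 * 5 = 4200

4200


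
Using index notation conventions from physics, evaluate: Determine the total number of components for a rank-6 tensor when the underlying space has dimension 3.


The number of components of a rank-r tensor in d dimensions is d^r.
Here d = 3 and r = 6.
3^6 = 729

729


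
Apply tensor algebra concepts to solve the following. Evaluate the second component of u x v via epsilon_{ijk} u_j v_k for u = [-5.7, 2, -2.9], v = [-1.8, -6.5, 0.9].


(u x v)_2 = sum_{j,k} epsilon_{2jk} u_j v_k. Only permutations of (1,2,3) contribute; the two non-zero terms are:
eps_{213} u_1 v_3 = -1 * -5.7 * 0.9 = 5.13
eps_{231} u_3 v_1 = 1 * -2.9 * -1.8 = 5.22
(u x v)_2 = 10.35

10.35


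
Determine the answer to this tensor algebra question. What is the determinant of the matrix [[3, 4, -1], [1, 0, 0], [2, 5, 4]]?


Expanding along the first row, det(A) = a11*M_11 - a12*M_12 + a13*M_13, where M_1j is the (1,j) minor.
Minor M_11 = 0*4 - 0*5 = 0
Minor M_12 = 1*4 - 0*2 = 4
Minor M_13 = 1*5 - 0*2 = 5
det = 3*(0) - 4*(4) + -1*(5)
    = 0 - 16 + -5
    = -21

-21


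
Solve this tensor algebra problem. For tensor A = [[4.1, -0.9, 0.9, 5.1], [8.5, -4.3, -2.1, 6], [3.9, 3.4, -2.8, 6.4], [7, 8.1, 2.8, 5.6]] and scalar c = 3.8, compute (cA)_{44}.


Scalar multiplication: (cA)_{ij} = c * A_{ij}.
c = 3.8
A_{44} = 5.6
(cA)_{44} = 3.8 * 5.6 = 21.28

21.28


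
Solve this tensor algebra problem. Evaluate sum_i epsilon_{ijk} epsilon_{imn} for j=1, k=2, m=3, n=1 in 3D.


Using the identity: epsilon_{ijk} epsilon_{imn} = delta_{jm} delta_{kn} - delta_{jn} delta_{km}.
delta_{13} = 0
delta_{21} = 0
delta_{11} = 1
delta_{23} = 0
Result = 0 * 0 - 1 * 0 = 0 - 0 = 0

0


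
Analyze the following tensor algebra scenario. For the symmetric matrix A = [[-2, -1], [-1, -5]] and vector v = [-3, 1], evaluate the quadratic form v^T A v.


First compute Av:
(Av)_1 = -2*-3 + -1*1 = 5
(Av)_2 = -1*-3 + -5*1 = -2
Av = [5, -2]
Then v^T (Av) = -3*5 + 1*-2
= -15 + -2 = -17

-17


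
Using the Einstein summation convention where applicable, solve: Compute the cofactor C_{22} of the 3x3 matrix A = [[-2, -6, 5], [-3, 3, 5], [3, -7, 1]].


To find cofactor C_{22}, delete row 2 and column 2.
The resulting 2x2 submatrix is: [[-2, 5], [3, 1]]
Minor M_{22} = -2*1 - 5*3
  = -2 - 15 = -17
Sign = (-1)^(2+2) = (-1)^4 = 1
Cofactor C_{22} = 1 * -17 = -17

-17


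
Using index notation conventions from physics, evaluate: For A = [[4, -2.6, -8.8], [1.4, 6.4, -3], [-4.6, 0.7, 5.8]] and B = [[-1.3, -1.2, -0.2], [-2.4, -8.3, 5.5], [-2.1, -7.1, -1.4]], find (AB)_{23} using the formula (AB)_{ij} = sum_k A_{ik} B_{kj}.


(AB)_{ij} = sum_k A_{ik} B_{kj}.
For i=2, j=3:
A_{21} * B_{13} = 1.4 * -0.2 = -0.28
A_{22} * B_{23} = 6.4 * 5.5 = 35.2
A_{23} * B_{33} = -3 * -1.4 = 4.2
Sum = -0.28 + 35.2 + 4.2 = 39.12

39.12


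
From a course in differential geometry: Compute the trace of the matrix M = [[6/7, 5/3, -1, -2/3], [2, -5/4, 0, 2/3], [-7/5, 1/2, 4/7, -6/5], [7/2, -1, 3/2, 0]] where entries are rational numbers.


The trace is the sum of diagonal entries.
Diagonal: M[1,1] = 6/7, M[2,2] = -5/4, M[3,3] = 4/7, M[4,4] = 0
Tr(M) = 6/7 + -5/4 + 4/7 + 0
Computing step by step:
After adding M[1,1]: 6/7
After adding M[2,2]: -11/28
After adding M[3,3]: 5/28
After adding M[4,4]: 5/28
Tr(M) = 5/28

5/28


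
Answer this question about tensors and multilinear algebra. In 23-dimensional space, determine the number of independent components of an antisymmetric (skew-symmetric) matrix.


An antisymmetric rank-2 tensor satisfies A_{ij} = -A_{ji}, so diagonal entries are zero.
The independent components are the upper-triangular entries: C(n, 2) = n(n-1)/2.
n = 23
C(23, 2) = 23 * 22 / 2 = 506 / 2 = 253

253


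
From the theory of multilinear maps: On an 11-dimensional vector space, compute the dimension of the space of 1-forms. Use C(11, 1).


The dimension of the space of p-forms on an n-dimensional space is C(n, p).
n = 11, p = 1
C(11, 1) = 11! / (1! * 10!) = 11

11


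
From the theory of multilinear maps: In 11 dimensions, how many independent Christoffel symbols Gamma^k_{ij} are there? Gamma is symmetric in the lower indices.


Christoffel symbols Gamma^k_{ij} are symmetric in i,j, so there are d * d(d+1)/2 independent symbols.
d = 11
d(d+1)/2 = 11 * 12 / 2 = 66
Total = 11 * 66 = 726

726


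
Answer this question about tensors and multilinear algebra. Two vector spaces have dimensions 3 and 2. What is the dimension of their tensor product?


The dimension of a tensor product is the product of dimensions.
dim(V) = 3, dim(W) = 2
dim(V (x) W) = 3 * 2 = 6

6


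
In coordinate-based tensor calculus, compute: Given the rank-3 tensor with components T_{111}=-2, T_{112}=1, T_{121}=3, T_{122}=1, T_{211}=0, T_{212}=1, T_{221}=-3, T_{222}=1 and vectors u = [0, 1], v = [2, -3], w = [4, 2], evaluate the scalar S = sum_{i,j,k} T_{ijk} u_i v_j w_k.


S = sum over i,j,k of T_{ijk} u_i v_j w_k. Expanding all 8 terms:
T_{111}*u_1*v_1*w_1 = -2*0*2*4 = 0  (running total: 0)
T_{112}*u_1*v_1*w_2 = 1*0*2*2 = 0  (running total: 0)
T_{121}*u_1*v_2*w_1 = 3*0*-3*4 = 0  (running total: 0)
T_{122}*u_1*v_2*w_2 = 1*0*-3*2 = 0  (running total: 0)
T_{211}*u_2*v_1*w_1 = 0*1*2*4 = 0  (running total: 0)
T_{212}*u_2*v_1*w_2 = 1*1*2*2 = 4  (running total: 4)
T_{221}*u_2*v_2*w_1 = -3*1*-3*4 = 36  (running total: 40)
T_{222}*u_2*v_2*w_2 = 1*1*-3*2 = -6  (running total: 34)
S = 34

34


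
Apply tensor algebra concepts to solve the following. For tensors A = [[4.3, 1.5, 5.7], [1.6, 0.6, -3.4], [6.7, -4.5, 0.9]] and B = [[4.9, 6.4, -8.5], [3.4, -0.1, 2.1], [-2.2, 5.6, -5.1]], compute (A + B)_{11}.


Tensor addition is component-wise: (A + B)_{ij} = A_{ij} + B_{ij}.
A_{11} = 4.3
B_{11} = 4.9
(A + B)_{11} = 4.3 + 4.9 = 9.2

9.2


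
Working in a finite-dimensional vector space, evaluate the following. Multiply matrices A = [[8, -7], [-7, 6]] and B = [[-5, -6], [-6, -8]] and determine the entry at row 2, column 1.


(AB)_{ij} = sum_k A_{ik} B_{kj}.
For i=2, j=1:
A_{21} * B_{11} = -7 * -5 = 35
A_{22} * B_{21} = 6 * -6 = -36
Sum = 35 + -36 = -1

-1


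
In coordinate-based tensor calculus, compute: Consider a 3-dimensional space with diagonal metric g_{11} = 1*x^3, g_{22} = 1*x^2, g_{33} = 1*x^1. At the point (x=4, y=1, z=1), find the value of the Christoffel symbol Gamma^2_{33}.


For a diagonal metric, Gamma^k_{ij} = (1/2) g^{kk} (dg_{ik}/dx_j + dg_{jk}/dx_i - dg_{ij}/dx_k).
The metric is diagonal, so g_{ab} = 0 for a != b.
At the given point: g_{11} = 64, g_{22} = 16, g_{33} = 4
g^{22} = 1/16
dg_{32}/dx_3 = 0 (off-diagonal)
dg_{32}/dx_3 = 0 (off-diagonal)
dg_{33}/dx_2 = dg_{33}/dx_2 = 0
Numerator = 0 + 0 - 0 = 0
Gamma^2_{33} = 0 / (2 * 16) = 0

0


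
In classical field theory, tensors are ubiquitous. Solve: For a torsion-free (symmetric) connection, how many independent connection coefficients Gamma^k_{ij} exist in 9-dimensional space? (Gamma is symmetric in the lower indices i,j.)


Christoffel symbols Gamma^k_{ij} are symmetric in i,j, so there are d * d(d+1)/2 independent symbols.
d = 9
d(d+1)/2 = 9 * 10 / 2 = 45
Total = 9 * 45 = 405

405


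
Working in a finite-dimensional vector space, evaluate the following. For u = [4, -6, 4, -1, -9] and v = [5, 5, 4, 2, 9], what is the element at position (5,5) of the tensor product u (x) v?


The outer product entry T_{ij} = u_i * v_j.
We need i=5, j=5.
u_5 = -9, v_5 = 9
T_{5,5} = -9 * 9 = -81

-81


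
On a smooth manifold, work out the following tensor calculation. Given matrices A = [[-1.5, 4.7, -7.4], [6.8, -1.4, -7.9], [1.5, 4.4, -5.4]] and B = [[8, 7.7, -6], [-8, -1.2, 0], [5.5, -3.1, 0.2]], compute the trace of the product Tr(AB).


Tr(AB) = sum_i (AB)_{ii} where (AB)_{ii} = sum_k A_{ik} B_{ki}.
(AB)_{11} = -1.5*8 + 4.7*-8 + -7.4*5.5 = -90.3
(AB)_{22} = 6.8*7.7 + -1.4*-1.2 + -7.9*-3.1 = 78.53
(AB)_{33} = 1.5*-6 + 4.4*0 + -5.4*0.2 = -10.08
Tr(AB) = -90.3 + 78.53 + -10.08 = -21.85

-21.85


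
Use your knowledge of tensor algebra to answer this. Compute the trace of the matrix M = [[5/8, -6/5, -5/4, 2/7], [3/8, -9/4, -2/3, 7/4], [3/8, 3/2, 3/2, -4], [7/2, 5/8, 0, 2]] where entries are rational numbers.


The trace is the sum of diagonal entries.
Diagonal: M[1,1] = 5/8, M[2,2] = -9/4, M[3,3] = 3/2, M[4,4] = 2
Tr(M) = 5/8 + -9/4 + 3/2 + 2
Computing step by step:
After adding M[1,1]: 5/8
After adding M[2,2]: -13/8
After adding M[3,3]: -1/8
After adding M[4,4]: 15/8
Tr(M) = 15/8

15/8


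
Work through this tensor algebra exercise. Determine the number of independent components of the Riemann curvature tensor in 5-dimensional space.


The Riemann tensor in d dimensions has d^2(d^2 - 1)/12 independent components.
d = 5, so d^2 = 25
d^2 - 1 = 24
d^2(d^2 - 1) = 25 * 24 = 600
Divide by 12: 600 / 12 = 50

50


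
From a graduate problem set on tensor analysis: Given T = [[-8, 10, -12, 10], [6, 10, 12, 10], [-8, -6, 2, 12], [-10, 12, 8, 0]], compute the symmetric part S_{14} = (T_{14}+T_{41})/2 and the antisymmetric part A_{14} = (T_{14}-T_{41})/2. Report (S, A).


T_{14} = 10
T_{41} = -10
S_{14} = (10 + -10)/2 = 0/2 = 0
A_{14} = (10 - -10)/2 = 20/2 = 10
Check: S + A = 0 + 10 = 10 = T_{14}.

(0, 10)


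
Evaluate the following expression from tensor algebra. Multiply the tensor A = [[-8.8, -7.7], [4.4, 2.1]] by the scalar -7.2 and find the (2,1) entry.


Scalar multiplication: (cA)_{ij} = c * A_{ij}.
c = -7.2
A_{21} = 4.4
(cA)_{21} = -7.2 * 4.4 = -31.68

-31.68


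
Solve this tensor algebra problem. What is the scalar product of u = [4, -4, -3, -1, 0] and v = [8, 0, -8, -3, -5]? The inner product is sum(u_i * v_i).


The inner product u . v = sum of u_i * v_i.
Term-by-term: 4 * 8, -4 * 0, -3 * -8, -1 * -3, 0 * -5
Products: 32, 0, 24, 3, 0
Sum = 32 + 0 + 24 + 3 + 0 = 59

59


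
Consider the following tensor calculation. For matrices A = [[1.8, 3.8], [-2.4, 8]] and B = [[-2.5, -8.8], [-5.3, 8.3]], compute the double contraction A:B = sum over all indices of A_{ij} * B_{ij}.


A:B = sum over all i,j of A_{ij} * B_{ij}.
Row 1: 1.8*-2.5=-4.5, 3.8*-8.8=-33.44 => row sum = -37.94
Row 2: -2.4*-5.3=12.72, 8*8.3=66.4 => row sum = 79.12
Total = -37.94 + 79.12 = 41.18

41.18


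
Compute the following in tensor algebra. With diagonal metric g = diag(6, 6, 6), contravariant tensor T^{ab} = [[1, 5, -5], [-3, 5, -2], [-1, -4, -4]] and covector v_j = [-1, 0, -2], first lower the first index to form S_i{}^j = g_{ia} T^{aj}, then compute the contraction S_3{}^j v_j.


Step 1: lower the first index. For a diagonal metric, g_{ia} T^{aj} = g_{ii} T^{ij} (no sum on i).
g_{33} = 6
S_3{}^1 = 6 * T^{31} = 6 * -1 = -6
S_3{}^2 = 6 * T^{32} = 6 * -4 = -24
S_3{}^3 = 6 * T^{33} = 6 * -4 = -24
Step 2: contract S_3{}^j with v_j.
S_3{}^1 * v_1 = -6 * -1 = 6
S_3{}^2 * v_2 = -24 * 0 = 0
S_3{}^3 * v_3 = -24 * -2 = 48
Result = 6 + 0 + 48 = 54

54


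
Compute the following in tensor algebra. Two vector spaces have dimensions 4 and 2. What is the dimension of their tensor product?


The dimension of a tensor product is the product of dimensions.
dim(V) = 4, dim(W) = 2
dim(V (x) W) = 4 * 2 = 8

8


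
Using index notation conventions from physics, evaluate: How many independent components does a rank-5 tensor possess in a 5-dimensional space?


The number of components of a rank-r tensor in d dimensions is d^r.
Here d = 5 and r = 5.
5^5 = 3125

3125


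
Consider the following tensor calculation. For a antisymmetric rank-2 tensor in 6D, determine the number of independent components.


A antisymmetric rank-2 tensor in d dimensions has d(d-1)/2 independent components.
d = 6
d(d-1)/2 = 6 * 5 / 2 = 30 / 2 = 15

15


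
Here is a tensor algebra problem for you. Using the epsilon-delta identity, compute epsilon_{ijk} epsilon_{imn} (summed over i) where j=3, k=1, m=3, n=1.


Using the identity: epsilon_{ijk} epsilon_{imn} = delta_{jm} delta_{kn} - delta_{jn} delta_{km}.
delta_{33} = 1
delta_{11} = 1
delta_{31} = 0
delta_{13} = 0
Result = 1 * 1 - 0 * 0 = 1 - 0 = 1

1


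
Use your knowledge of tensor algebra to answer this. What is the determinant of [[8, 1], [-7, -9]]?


For a 2x2 matrix [[a, b], [c, d]], det = a*d - b*c.
a = 8, b = 1, c = -7, d = -9
a*d = 8 * -9 = -72
b*c = 1 * -7 = -7
det = -72 - -7 = -65

-65


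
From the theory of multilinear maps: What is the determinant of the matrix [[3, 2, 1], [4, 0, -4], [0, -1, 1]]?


Expanding along the first row, det(A) = a11*M_11 - a12*M_12 + a13*M_13, where M_1j is the (1,j) minor.
Minor M_11 = 0*1 - -4*-1 = -4
Minor M_12 = 4*1 - -4*0 = 4
Minor M_13 = 4*-1 - 0*0 = -4
det = 3*(-4) - 2*(4) + 1*(-4)
    = -12 - 8 + -4
    = -24

-24


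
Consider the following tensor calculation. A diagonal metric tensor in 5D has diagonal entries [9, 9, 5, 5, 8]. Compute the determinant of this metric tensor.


For a diagonal metric, the determinant is the product of diagonal entries.
Diagonal entries: 9, 9, 5, 5, 8
det(g) = 9 * 9 * 5 * 5 * 8 = 16200

16200


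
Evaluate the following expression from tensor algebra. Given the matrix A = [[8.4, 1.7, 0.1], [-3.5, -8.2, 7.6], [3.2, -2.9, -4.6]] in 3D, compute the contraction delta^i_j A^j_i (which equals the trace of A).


The contraction (trace) of a rank-2 tensor is the sum of its diagonal elements.
Diagonal entries: A[1,1] = 8.4, A[2,2] = -8.2, A[3,3] = -4.6
Tr(A) = 8.4 + -8.2 + -4.6 = -4.4

-4.4


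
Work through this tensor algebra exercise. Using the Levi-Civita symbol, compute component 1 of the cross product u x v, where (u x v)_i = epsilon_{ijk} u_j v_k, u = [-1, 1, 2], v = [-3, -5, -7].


(u x v)_1 = sum_{j,k} epsilon_{1jk} u_j v_k. Only permutations of (1,2,3) contribute; the two non-zero terms are:
eps_{123} u_2 v_3 = 1 * 1 * -7 = -7
eps_{132} u_3 v_2 = -1 * 2 * -5 = 10
(u x v)_1 = 3

3


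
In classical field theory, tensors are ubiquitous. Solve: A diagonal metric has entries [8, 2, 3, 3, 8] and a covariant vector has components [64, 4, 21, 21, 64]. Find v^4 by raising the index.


To raise an index with a diagonal metric: v^i = v_i / g_{ii}.
For index 4: v_4 = 21, g_{44} = 3
v^4 = 21 / 3 = 7

7


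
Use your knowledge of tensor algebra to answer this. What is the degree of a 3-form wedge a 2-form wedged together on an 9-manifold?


The degree of a wedge product is the sum of the degrees of the individual forms.
Degrees: 3, 2
Total degree = 3 + 2 = 5

5


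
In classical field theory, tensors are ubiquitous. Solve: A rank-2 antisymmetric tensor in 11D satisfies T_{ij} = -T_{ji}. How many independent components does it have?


An antisymmetric rank-2 tensor satisfies A_{ij} = -A_{ji}, so diagonal entries are zero.
The independent components are the upper-triangular entries: C(n, 2) = n(n-1)/2.
n = 11
C(11, 2) = 11 * 10 / 2 = 110 / 2 = 55

55


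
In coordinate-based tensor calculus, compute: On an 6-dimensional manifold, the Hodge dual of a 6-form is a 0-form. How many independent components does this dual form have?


The Hodge dual of a p-form on an n-dimensional manifold is an (n-p)-form.
n = 6, p = 6, so dual degree = 6 - 6 = 0
The number of components is C(n, n-p) = C(6, 0) = 1

1


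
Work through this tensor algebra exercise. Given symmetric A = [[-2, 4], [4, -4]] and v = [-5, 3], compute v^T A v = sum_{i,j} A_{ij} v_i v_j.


First compute Av:
(Av)_1 = -2*-5 + 4*3 = 22
(Av)_2 = 4*-5 + -4*3 = -32
Av = [22, -32]
Then v^T (Av) = -5*22 + 3*-32
= -110 + -96 = -206

-206


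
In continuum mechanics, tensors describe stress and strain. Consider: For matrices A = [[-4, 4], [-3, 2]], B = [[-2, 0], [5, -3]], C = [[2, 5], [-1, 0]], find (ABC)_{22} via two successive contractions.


(ABC)_{22} = sum_m (AB)_{2m} C_{m2}. First compute row 2 of AB.
(AB)_{21} = -3*-2 + 2*5 = 16
(AB)_{22} = -3*0 + 2*-3 = -6
Now contract with column 2 of C:
(AB)_{21} * C_{12} = 16 * 5 = 80
(AB)_{22} * C_{22} = -6 * 0 = 0
(ABC)_{22} = 80 + 0 = 80

80


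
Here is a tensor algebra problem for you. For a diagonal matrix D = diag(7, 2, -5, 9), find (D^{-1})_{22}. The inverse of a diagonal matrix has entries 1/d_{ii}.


For a diagonal matrix, the inverse has entries (D^{-1})_{ii} = 1/d_{ii}.
The diagonal entries are: d_{11} = 7, d_{22} = 2, d_{33} = -5, d_{44} = 9
We need (D^{-1})_{22} = 1/d_{22} = 1/2 = 1/2

1/2


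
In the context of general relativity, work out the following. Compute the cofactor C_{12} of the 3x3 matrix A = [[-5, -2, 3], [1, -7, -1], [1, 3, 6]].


To find cofactor C_{12}, delete row 1 and column 2.
The resulting 2x2 submatrix is: [[1, -1], [1, 6]]
Minor M_{12} = 1*6 - -1*1
  = 6 - -1 = 7
Sign = (-1)^(1+2) = (-1)^3 = -1
Cofactor C_{12} = -1 * 7 = -7

-7


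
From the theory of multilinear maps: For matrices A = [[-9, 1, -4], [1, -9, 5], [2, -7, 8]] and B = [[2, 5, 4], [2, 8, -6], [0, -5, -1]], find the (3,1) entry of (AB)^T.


(AB)^T_{ij} = (AB)_{ji} = sum_k A_{jk} B_{ki}.
For i=3, j=1 we need (AB)_{13}:
A_{11} * B_{13} = -9 * 4 = -36
A_{12} * B_{23} = 1 * -6 = -6
A_{13} * B_{33} = -4 * -1 = 4
Sum = -36 + -6 + 4 = -38

-38


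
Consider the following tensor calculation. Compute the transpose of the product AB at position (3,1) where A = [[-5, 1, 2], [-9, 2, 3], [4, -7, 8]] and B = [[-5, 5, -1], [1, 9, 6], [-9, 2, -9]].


(AB)^T_{ij} = (AB)_{ji} = sum_k A_{jk} B_{ki}.
For i=3, j=1 we need (AB)_{13}:
A_{11} * B_{13} = -5 * -1 = 5
A_{12} * B_{23} = 1 * 6 = 6
A_{13} * B_{33} = 2 * -9 = -18
Sum = 5 + 6 + -18 = -7

-7


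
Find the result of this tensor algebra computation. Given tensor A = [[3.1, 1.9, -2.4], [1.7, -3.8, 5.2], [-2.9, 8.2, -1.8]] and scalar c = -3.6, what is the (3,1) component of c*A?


Scalar multiplication: (cA)_{ij} = c * A_{ij}.
c = -3.6
A_{31} = -2.9
(cA)_{31} = -3.6 * -2.9 = 10.44

10.44


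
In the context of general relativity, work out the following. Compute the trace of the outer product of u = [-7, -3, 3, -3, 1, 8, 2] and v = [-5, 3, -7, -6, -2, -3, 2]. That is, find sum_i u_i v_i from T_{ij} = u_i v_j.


The outer product gives T_{ij} = u_i v_j.
The trace (contraction) is Tr(T) = sum_i T_{ii} = sum_i u_i v_i.
Diagonal entries:
T_{11} = u_1 * v_1 = -7 * -5 = 35
T_{22} = u_2 * v_2 = -3 * 3 = -9
T_{33} = u_3 * v_3 = 3 * -7 = -21
T_{44} = u_4 * v_4 = -3 * -6 = 18
T_{55} = u_5 * v_5 = 1 * -2 = -2
T_{66} = u_6 * v_6 = 8 * -3 = -24
T_{77} = u_7 * v_7 = 2 * 2 = 4
Tr(T) = 35 + -9 + -21 + 18 + -2 + -24 + 4 = 1

1


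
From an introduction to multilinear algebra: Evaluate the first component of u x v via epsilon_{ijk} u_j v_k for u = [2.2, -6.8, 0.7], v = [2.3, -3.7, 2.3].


(u x v)_1 = sum_{j,k} epsilon_{1jk} u_j v_k. Only permutations of (1,2,3) contribute; the two non-zero terms are:
eps_{123} u_2 v_3 = 1 * -6.8 * 2.3 = -15.64
eps_{132} u_3 v_2 = -1 * 0.7 * -3.7 = 2.59
(u x v)_1 = -13.05

-13.05


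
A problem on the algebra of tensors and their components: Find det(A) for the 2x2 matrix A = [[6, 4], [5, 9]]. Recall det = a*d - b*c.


For a 2x2 matrix [[a, b], [c, d]], det = a*d - b*c.
a = 6, b = 4, c = 5, d = 9
a*d = 6 * 9 = 54
b*c = 4 * 5 = 20
det = 54 - 20 = 34

34


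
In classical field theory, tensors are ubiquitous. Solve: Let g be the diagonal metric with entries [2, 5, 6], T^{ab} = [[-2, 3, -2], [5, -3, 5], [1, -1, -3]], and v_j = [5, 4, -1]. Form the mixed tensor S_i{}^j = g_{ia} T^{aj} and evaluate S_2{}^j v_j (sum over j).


Step 1: lower the first index. For a diagonal metric, g_{ia} T^{aj} = g_{ii} T^{ij} (no sum on i).
g_{22} = 5
S_2{}^1 = 5 * T^{21} = 5 * 5 = 25
S_2{}^2 = 5 * T^{22} = 5 * -3 = -15
S_2{}^3 = 5 * T^{23} = 5 * 5 = 25
Step 2: contract S_2{}^j with v_j.
S_2{}^1 * v_1 = 25 * 5 = 125
S_2{}^2 * v_2 = -15 * 4 = -60
S_2{}^3 * v_3 = 25 * -1 = -25
Result = 125 + -60 + -25 = 40

40


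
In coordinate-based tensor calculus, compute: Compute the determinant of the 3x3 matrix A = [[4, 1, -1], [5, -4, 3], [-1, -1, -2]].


Expanding along the first row, det(A) = a11*M_11 - a12*M_12 + a13*M_13, where M_1j is the (1,j) minor.
Minor M_11 = -4*-2 - 3*-1 = 11
Minor M_12 = 5*-2 - 3*-1 = -7
Minor M_13 = 5*-1 - -4*-1 = -9
det = 4*(11) - 1*(-7) + -1*(-9)
    = 44 - -7 + 9
    = 60

60


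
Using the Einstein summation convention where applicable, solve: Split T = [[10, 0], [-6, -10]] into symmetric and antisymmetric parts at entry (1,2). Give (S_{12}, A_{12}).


T_{12} = 0
T_{21} = -6
S_{12} = (0 + -6)/2 = -6/2 = -3
A_{12} = (0 - -6)/2 = 6/2 = 3
Check: S + A = -3 + 3 = 0 = T_{12}.

(-3, 3)


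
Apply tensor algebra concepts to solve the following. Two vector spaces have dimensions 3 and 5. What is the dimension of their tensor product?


The dimension of a tensor product is the product of dimensions.
dim(V) = 3, dim(W) = 5
dim(V (x) W) = 3 * 5 = 15

15


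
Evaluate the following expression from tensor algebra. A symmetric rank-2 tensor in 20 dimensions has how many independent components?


A symmetric rank-2 tensor in d dimensions has d(d+1)/2 independent components.
d = 20
d(d+1)/2 = 20 * 21 / 2 = 420 / 2 = 210

210


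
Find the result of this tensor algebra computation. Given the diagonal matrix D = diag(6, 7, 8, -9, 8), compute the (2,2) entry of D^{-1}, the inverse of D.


For a diagonal matrix, the inverse has entries (D^{-1})_{ii} = 1/d_{ii}.
The diagonal entries are: d_{11} = 6, d_{22} = 7, d_{33} = 8, d_{44} = -9, d_{55} = 8
We need (D^{-1})_{22} = 1/d_{22} = 1/7 = 1/7

1/7


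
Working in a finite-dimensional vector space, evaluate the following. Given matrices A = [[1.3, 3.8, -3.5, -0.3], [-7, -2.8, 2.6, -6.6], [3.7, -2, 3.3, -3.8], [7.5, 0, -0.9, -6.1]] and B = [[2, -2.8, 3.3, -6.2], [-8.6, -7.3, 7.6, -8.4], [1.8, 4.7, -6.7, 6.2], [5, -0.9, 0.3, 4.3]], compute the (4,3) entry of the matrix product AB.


(AB)_{ij} = sum_k A_{ik} B_{kj}.
For i=4, j=3:
A_{41} * B_{13} = 7.5 * 3.3 = 24.75
A_{42} * B_{23} = 0 * 7.6 = 0
A_{43} * B_{33} = -0.9 * -6.7 = 6.03
A_{44} * B_{43} = -6.1 * 0.3 = -1.83
Sum = 24.75 + 0 + 6.03 + -1.83 = 28.95

28.95


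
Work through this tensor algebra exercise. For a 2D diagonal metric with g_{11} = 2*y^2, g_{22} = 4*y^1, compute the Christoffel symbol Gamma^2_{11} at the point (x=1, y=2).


For a diagonal metric, Gamma^k_{ij} = (1/2) g^{kk} (dg_{ik}/dx_j + dg_{jk}/dx_i - dg_{ij}/dx_k).
The metric is diagonal, so g_{ab} = 0 for a != b.
At the given point: g_{11} = 8, g_{22} = 8
g^{22} = 1/8
dg_{12}/dx_1 = 0 (off-diagonal)
dg_{12}/dx_1 = 0 (off-diagonal)
dg_{11}/dx_2 = dg_{11}/dx_2 = 8
Numerator = 0 + 0 - 8 = -8
Gamma^2_{11} = -8 / (2 * 8) = -1/2

-1/2
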